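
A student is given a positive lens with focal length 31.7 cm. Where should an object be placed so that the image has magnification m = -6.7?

m = −d_i/d_o ⇒ d_i = −m·d_o.
1/f = 1/d_o + 1/d_i = 1/d_o − 1/(m·d_o) = (1 − 1/m)/d_o, so d_o = f(1 − 1/m) = (31.70)(1 − 1/(-6.7)) = 36.4 cm.

36.4 cm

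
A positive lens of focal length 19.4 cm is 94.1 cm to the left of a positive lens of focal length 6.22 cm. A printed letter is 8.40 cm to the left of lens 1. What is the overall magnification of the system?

Lens 1: 1/d_i1 = 1/(19.4) − 1/(8.40) = -0.06750, so d_i1 = -14.81 cm; m₁ = −d_i1/d_o1 = +1.763.
d_o2 = 94.1 − (-14.81) = 108.9 cm.
Lens 2: 1/d_i2 = 1/(6.22) − 1/(108.9) = 0.1516, so d_i2 = 6.597 cm; m₂ = −d_i2/d_o2 = -0.06058.
m = m₁·m₂ = (+1.763)(-0.06058) = -0.107.

m = -0.107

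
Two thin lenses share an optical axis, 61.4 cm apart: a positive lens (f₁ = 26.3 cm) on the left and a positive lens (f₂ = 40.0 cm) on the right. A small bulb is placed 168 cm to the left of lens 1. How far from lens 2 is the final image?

124 cm

Lens 1: 1/d_i1 = 1/f₁ − 1/d_o1 = 1/(26.3) − 1/(168) = 0.03207, so d_i1 = 31.18 cm.
The intermediate image is 31.18 cm to the right of lens 1, which is 61.4 − (31.18) = 30.22 cm to the left of lens 2, so d_o2 = +30.22 cm.
Lens 2: 1/d_i2 = 1/f₂ − 1/d_o2 = 1/(40.0) − 1/(30.22) = -0.008091, so d_i2 = -124 cm.
The final image is virtual, 124 cm to the left of lens 2 (overall magnification ≈ -0.76).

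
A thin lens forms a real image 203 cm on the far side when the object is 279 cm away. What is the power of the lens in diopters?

P = +0.851 D

d_i = +203 cm.
1/f = 1/d_o + 1/d_i = 1/(279) + 1/(203) = 0.008510 cm⁻¹.
f = 117.5 cm = 1.175 m, so P = 1/f = +0.851 D.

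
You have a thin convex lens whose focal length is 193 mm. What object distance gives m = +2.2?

105 mm

m = −d_i/d_o ⇒ d_i = −m·d_o.
1/f = 1/d_o + 1/d_i = 1/d_o − 1/(m·d_o) = (1 − 1/m)/d_o, so d_o = f(1 − 1/m) = (193.0)(1 − 1/(+2.2)) = 105 mm.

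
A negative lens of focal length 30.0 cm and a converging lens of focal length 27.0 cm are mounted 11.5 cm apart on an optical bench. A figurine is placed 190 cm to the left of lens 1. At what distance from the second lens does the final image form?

97.0 cm

Lens 1 is diverging, so f₁ = −30.0 cm.
Lens 1: 1/d_i1 = 1/f₁ − 1/d_o1 = 1/(-30.0) − 1/(190) = -0.03860, so d_i1 = -25.91 cm.
The intermediate image is 25.91 cm to the left of lens 1 (virtual), which is 11.5 − (-25.91) = 37.41 cm to the left of lens 2, so d_o2 = +37.41 cm.
Lens 2: 1/d_i2 = 1/f₂ − 1/d_o2 = 1/(27.0) − 1/(37.41) = 0.01031, so d_i2 = 97.0 cm.
The final image is real, 97.0 cm to the right of lens 2 (overall magnification ≈ -0.35).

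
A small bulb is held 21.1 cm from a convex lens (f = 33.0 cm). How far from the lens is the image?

Thin-lens equation: 1/v = 1/f − 1/u = 1/(33.00) − 1/(21.1) = 0.03030 − 0.04739 = -0.01709, so v = -58.5 cm.
The image is virtual, upright and enlarged, on the same side as the object.

58.5 cm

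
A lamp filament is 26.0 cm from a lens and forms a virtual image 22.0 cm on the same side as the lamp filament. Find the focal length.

Virtual image ⇒ d_i = −22.0 cm.
1/f = 1/d_o + 1/d_i = 1/(26.0) + 1/(-22.0) = -0.006993, so f = -143 cm.
Since f is negative, the lens is diverging.

f = -143 cm (diverging)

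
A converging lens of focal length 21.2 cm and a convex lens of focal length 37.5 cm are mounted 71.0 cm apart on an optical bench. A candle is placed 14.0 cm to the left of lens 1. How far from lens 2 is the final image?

Lens 1: 1/d_i1 = 1/f₁ − 1/d_o1 = 1/(21.2) − 1/(14.0) = -0.02426, so d_i1 = -41.22 cm.
The intermediate image is 41.22 cm to the left of lens 1 (virtual), which is 71.0 − (-41.22) = 112.2 cm to the left of lens 2, so d_o2 = +112.2 cm.
Lens 2: 1/d_i2 = 1/f₂ − 1/d_o2 = 1/(37.5) − 1/(112.2) = 0.01775, so d_i2 = 56.3 cm.
The final image is real, 56.3 cm to the right of lens 2 (overall magnification ≈ -1.5).

56.3 cm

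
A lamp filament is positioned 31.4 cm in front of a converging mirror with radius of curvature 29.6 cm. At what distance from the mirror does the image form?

f = R/2 = 29.6/2 = 14.80 cm.
Mirror equation: 1/d_i = 1/f − 1/d_o = 1/(14.80) − 1/(31.4) = 0.06757 − 0.03185 = 0.03572, so d_i = 28.0 cm.
The image is real, inverted and reduced, in front of the mirror.

28.0 cm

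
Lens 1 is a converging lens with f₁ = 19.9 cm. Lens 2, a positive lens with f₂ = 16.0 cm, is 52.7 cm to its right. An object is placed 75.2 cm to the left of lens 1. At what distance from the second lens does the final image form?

Lens 1: 1/d_i1 = 1/f₁ − 1/d_o1 = 1/(19.9) − 1/(75.2) = 0.03695, so d_i1 = 27.06 cm.
The intermediate image is 27.06 cm to the right of lens 1, which is 52.7 − (27.06) = 25.64 cm to the left of lens 2, so d_o2 = +25.64 cm.
Lens 2: 1/d_i2 = 1/f₂ − 1/d_o2 = 1/(16.0) − 1/(25.64) = 0.02350, so d_i2 = 42.6 cm.
The final image is real, 42.6 cm to the right of lens 2 (overall magnification ≈ 0.60).

42.6 cm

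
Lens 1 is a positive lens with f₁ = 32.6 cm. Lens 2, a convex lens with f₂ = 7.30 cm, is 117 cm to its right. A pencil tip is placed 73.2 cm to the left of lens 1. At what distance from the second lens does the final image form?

Lens 1: 1/d_i1 = 1/f₁ − 1/d_o1 = 1/(32.6) − 1/(73.2) = 0.01701, so d_i1 = 58.78 cm.
The intermediate image is 58.78 cm to the right of lens 1, which is 117 − (58.78) = 58.22 cm to the left of lens 2, so d_o2 = +58.22 cm.
Lens 2: 1/d_i2 = 1/f₂ − 1/d_o2 = 1/(7.30) − 1/(58.22) = 0.1198, so d_i2 = 8.35 cm.
The final image is real, 8.35 cm to the right of lens 2 (overall magnification ≈ 0.12).

8.35 cm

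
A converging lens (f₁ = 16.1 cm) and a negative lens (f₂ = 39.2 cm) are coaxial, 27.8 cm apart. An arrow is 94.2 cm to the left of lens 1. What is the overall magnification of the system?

m = -0.170

Lens 1: 1/d_i1 = 1/(16.1) − 1/(94.2) = 0.05150, so d_i1 = 19.42 cm; m₁ = −d_i1/d_o1 = -0.2062.
d_o2 = 27.8 − (19.42) = 8.380 cm.
f₂ = −39.2 cm (diverging).
Lens 2: 1/d_i2 = 1/(-39.2) − 1/(8.380) = -0.1448, so d_i2 = -6.904 cm; m₂ = −d_i2/d_o2 = +0.8239.
m = m₁·m₂ = (-0.2062)(+0.8239) = -0.170.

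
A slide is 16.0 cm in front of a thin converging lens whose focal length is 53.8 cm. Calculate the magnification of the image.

m = +1.42

1/d_i = 1/f − 1/d_o = 1/(53.80) − 1/(16.0) = -0.04391, so d_i = -22.77 cm.
m = −d_i/d_o = −(-22.77)/(16.0) = +1.42.
The image is virtual, upright and enlarged, on the same side as the object.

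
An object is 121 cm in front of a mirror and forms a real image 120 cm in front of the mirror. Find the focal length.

f = 60.2 cm (concave)

Real image ⇒ d_i = +120 cm.
1/f = 1/d_o + 1/d_i = 1/(121) + 1/(120) = 0.01660, so f = 60.2 cm.
Since f is positive, the mirror is concave.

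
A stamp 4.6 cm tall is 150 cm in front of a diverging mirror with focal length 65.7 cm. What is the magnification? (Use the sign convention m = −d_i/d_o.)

m = +0.305

For a diverging mirror, f = -65.7 cm.
1/d_i = 1/f − 1/d_o = 1/(-65.70) − 1/(150) = -0.02189, so d_i = -45.69 cm.
m = −d_i/d_o = −(-45.69)/(150) = +0.305.
The image is virtual, upright and reduced, behind the mirror.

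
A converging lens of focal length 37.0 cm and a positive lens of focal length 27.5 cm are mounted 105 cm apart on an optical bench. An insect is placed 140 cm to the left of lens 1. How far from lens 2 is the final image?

55.3 cm

Lens 1: 1/d_i1 = 1/f₁ − 1/d_o1 = 1/(37.0) − 1/(140) = 0.01988, so d_i1 = 50.29 cm.
The intermediate image is 50.29 cm to the right of lens 1, which is 105 − (50.29) = 54.71 cm to the left of lens 2, so d_o2 = +54.71 cm.
Lens 2: 1/d_i2 = 1/f₂ − 1/d_o2 = 1/(27.5) − 1/(54.71) = 0.01809, so d_i2 = 55.3 cm.
The final image is real, 55.3 cm to the right of lens 2 (overall magnification ≈ 0.36).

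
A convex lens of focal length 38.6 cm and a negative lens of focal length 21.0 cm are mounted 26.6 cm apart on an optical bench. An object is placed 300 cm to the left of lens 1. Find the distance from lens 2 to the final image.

Lens 1: 1/d_i1 = 1/f₁ − 1/d_o1 = 1/(38.6) − 1/(300) = 0.02257, so d_i1 = 44.30 cm.
The intermediate image is 44.30 cm to the right of lens 1, which lies 17.70 cm to the right of lens 2 — a virtual object — so d_o2 = −17.70 cm.
Lens 2 is diverging, so f₂ = −21.0 cm.
Lens 2: 1/d_i2 = 1/f₂ − 1/d_o2 = 1/(-21.0) − 1/(-17.70) = 0.008878, so d_i2 = 113 cm.
The final image is real, 113 cm to the right of lens 2 (overall magnification ≈ -0.94).

113 cm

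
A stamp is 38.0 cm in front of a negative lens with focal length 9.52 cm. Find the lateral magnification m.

m = +0.200

For a negative lens, f = -9.52 cm.
1/d_i = 1/f − 1/d_o = 1/(-9.520) − 1/(38.0) = -0.1314, so d_i = -7.613 cm.
m = −d_i/d_o = −(-7.613)/(38.0) = +0.200.
The image is virtual, upright and reduced, on the same side as the object.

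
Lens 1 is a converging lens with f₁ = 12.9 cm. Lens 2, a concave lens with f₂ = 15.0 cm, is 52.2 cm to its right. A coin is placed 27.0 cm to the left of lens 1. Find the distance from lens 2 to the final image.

9.71 cm

Lens 1: 1/d_i1 = 1/f₁ − 1/d_o1 = 1/(12.9) − 1/(27.0) = 0.04048, so d_i1 = 24.70 cm.
The intermediate image is 24.70 cm to the right of lens 1, which is 52.2 − (24.70) = 27.50 cm to the left of lens 2, so d_o2 = +27.50 cm.
Lens 2 is diverging, so f₂ = −15.0 cm.
Lens 2: 1/d_i2 = 1/f₂ − 1/d_o2 = 1/(-15.0) − 1/(27.50) = -0.1030, so d_i2 = -9.71 cm.
The final image is virtual, 9.71 cm to the left of lens 2 (overall magnification ≈ -0.32).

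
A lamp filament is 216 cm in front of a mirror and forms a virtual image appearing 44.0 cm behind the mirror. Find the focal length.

Virtual image ⇒ d_i = −44.0 cm.
1/f = 1/d_o + 1/d_i = 1/(216) + 1/(-44.0) = -0.01810, so f = -55.3 cm.
Since f is negative, the mirror is convex.

f = -55.3 cm (convex)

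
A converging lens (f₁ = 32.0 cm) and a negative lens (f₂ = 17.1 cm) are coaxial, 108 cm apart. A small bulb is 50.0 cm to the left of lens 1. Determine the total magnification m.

Lens 1: 1/d_i1 = 1/(32.0) − 1/(50.0) = 0.01125, so d_i1 = 88.89 cm; m₁ = −d_i1/d_o1 = -1.778.
d_o2 = 108 − (88.89) = 19.11 cm.
f₂ = −17.1 cm (diverging).
Lens 2: 1/d_i2 = 1/(-17.1) − 1/(19.11) = -0.1108, so d_i2 = -9.025 cm; m₂ = −d_i2/d_o2 = +0.4722.
m = m₁·m₂ = (-1.778)(+0.4722) = -0.840.

m = -0.840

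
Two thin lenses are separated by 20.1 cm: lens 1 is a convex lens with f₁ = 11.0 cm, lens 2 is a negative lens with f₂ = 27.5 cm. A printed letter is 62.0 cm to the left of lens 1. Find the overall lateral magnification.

m = -0.173

Lens 1: 1/d_i1 = 1/(11.0) − 1/(62.0) = 0.07478, so d_i1 = 13.37 cm; m₁ = −d_i1/d_o1 = -0.2156.
d_o2 = 20.1 − (13.37) = 6.730 cm.
f₂ = −27.5 cm (diverging).
Lens 2: 1/d_i2 = 1/(-27.5) − 1/(6.730) = -0.1850, so d_i2 = -5.407 cm; m₂ = −d_i2/d_o2 = +0.8034.
m = m₁·m₂ = (-0.2156)(+0.8034) = -0.173.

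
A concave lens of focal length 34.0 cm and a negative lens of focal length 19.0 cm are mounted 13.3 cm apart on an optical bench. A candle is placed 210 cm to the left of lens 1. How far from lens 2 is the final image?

13.1 cm

Lens 1 is diverging, so f₁ = −34.0 cm.
Lens 1: 1/d_i1 = 1/f₁ − 1/d_o1 = 1/(-34.0) − 1/(210) = -0.03417, so d_i1 = -29.26 cm.
The intermediate image is 29.26 cm to the left of lens 1 (virtual), which is 13.3 − (-29.26) = 42.56 cm to the left of lens 2, so d_o2 = +42.56 cm.
Lens 2 is diverging, so f₂ = −19.0 cm.
Lens 2: 1/d_i2 = 1/f₂ − 1/d_o2 = 1/(-19.0) − 1/(42.56) = -0.07613, so d_i2 = -13.1 cm.
The final image is virtual, 13.1 cm to the left of lens 2 (overall magnification ≈ 0.043).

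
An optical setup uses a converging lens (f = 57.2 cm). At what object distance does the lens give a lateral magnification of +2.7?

36.0 cm

m = −d_i/d_o ⇒ d_i = −m·d_o.
1/f = 1/d_o + 1/d_i = 1/d_o − 1/(m·d_o) = (1 − 1/m)/d_o, so d_o = f(1 − 1/m) = (57.20)(1 − 1/(+2.7)) = 36.0 cm.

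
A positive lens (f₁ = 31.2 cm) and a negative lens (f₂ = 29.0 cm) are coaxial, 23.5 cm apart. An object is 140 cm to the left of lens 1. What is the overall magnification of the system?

Lens 1: 1/d_i1 = 1/(31.2) − 1/(140) = 0.02491, so d_i1 = 40.15 cm; m₁ = −d_i1/d_o1 = -0.2868.
d_o2 = 23.5 − (40.15) = -16.65 cm (virtual object).
f₂ = −29.0 cm (diverging).
Lens 2: 1/d_i2 = 1/(-29.0) − 1/(-16.65) = 0.02558, so d_i2 = 39.10 cm; m₂ = −d_i2/d_o2 = +2.348.
m = m₁·m₂ = (-0.2868)(+2.348) = -0.673.

m = -0.673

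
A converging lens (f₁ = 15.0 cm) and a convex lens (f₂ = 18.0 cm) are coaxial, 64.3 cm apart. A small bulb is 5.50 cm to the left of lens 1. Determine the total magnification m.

Lens 1: 1/d_i1 = 1/(15.0) − 1/(5.50) = -0.1152, so d_i1 = -8.684 cm; m₁ = −d_i1/d_o1 = +1.579.
d_o2 = 64.3 − (-8.684) = 72.98 cm.
Lens 2: 1/d_i2 = 1/(18.0) − 1/(72.98) = 0.04185, so d_i2 = 23.89 cm; m₂ = −d_i2/d_o2 = -0.3274.
m = m₁·m₂ = (+1.579)(-0.3274) = -0.517.

m = -0.517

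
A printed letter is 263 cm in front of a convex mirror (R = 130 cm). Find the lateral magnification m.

f = R/2 = 130/2 = 65.00 cm; for a convex mirror, f = -65.00 cm.
1/d_i = 1/f − 1/d_o = 1/(-65.00) − 1/(263) = -0.01919, so d_i = -52.12 cm.
m = −d_i/d_o = −(-52.12)/(263) = +0.198.
The image is virtual, upright and reduced, behind the mirror.

m = +0.198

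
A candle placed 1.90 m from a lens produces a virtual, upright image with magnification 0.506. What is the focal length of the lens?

f = -1.95 m (diverging)

m = −d_i/d_o ⇒ d_i = −m·d_o = −(+0.506)·(1.90) = -0.9614 m.
1/f = 1/d_o + 1/d_i = 1/(1.90) + 1/(-0.9614) = -0.5138, so f = -1.95 m.
Since f is negative, the lens is diverging.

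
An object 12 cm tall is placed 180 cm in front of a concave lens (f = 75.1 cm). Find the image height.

For a concave lens, f = -75.1 cm.
1/d_i = 1/f − 1/d_o = 1/(-75.10) − 1/(180) = -0.01887, so d_i = -52.99 cm.
m = −d_i/d_o = +0.2944.
|h_i| = |m|·h_o = 0.2944 × 12 = 3.53 cm. The image is virtual, upright and reduced, on the same side as the object.

3.53 cm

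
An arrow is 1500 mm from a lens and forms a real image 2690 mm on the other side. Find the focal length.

f = 963 mm (converging)

Real image ⇒ d_i = +2690 mm.
1/f = 1/d_o + 1/d_i = 1/(1500) + 1/(2690) = 0.001038, so f = 963 mm.
Since f is positive, the lens is converging.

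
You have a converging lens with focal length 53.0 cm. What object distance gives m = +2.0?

26.5 cm

m = −d_i/d_o ⇒ d_i = −m·d_o.
1/f = 1/d_o + 1/d_i = 1/d_o − 1/(m·d_o) = (1 − 1/m)/d_o, so d_o = f(1 − 1/m) = (53.00)(1 − 1/(+2.0)) = 26.5 cm.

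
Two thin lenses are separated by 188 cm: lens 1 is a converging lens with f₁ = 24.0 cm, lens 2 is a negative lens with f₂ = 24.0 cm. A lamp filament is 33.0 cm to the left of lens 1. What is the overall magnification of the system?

Lens 1: 1/d_i1 = 1/(24.0) − 1/(33.0) = 0.01136, so d_i1 = 88.00 cm; m₁ = −d_i1/d_o1 = -2.667.
d_o2 = 188 − (88.00) = 100.0 cm.
f₂ = −24.0 cm (diverging).
Lens 2: 1/d_i2 = 1/(-24.0) − 1/(100.0) = -0.05167, so d_i2 = -19.35 cm; m₂ = −d_i2/d_o2 = +0.1935.
m = m₁·m₂ = (-2.667)(+0.1935) = -0.516.

m = -0.516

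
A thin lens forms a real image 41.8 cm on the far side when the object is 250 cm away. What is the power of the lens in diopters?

P = +2.79 D

d_i = +41.8 cm.
1/f = 1/d_o + 1/d_i = 1/(250) + 1/(41.8) = 0.02792 cm⁻¹.
f = 35.81 cm = 0.3581 m, so P = 1/f = +2.79 D.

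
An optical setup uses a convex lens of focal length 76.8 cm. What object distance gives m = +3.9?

m = −d_i/d_o ⇒ d_i = −m·d_o.
1/f = 1/d_o + 1/d_i = 1/d_o − 1/(m·d_o) = (1 − 1/m)/d_o, so d_o = f(1 − 1/m) = (76.80)(1 − 1/(+3.9)) = 57.1 cm.

57.1 cm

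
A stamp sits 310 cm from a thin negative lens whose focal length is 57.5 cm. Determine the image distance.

For a negative lens, f = -57.5 cm.
Thin-lens equation: 1/d_i = 1/f − 1/d_o = 1/(-57.50) − 1/(310) = -0.01739 − 0.003226 = -0.02062, so d_i = -48.5 cm.
The image is virtual, upright and reduced, on the same side as the object.

48.5 cm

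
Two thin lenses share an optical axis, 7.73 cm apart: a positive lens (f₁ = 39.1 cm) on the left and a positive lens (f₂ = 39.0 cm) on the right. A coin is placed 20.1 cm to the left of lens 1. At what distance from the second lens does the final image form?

Lens 1: 1/d_i1 = 1/f₁ − 1/d_o1 = 1/(39.1) − 1/(20.1) = -0.02418, so d_i1 = -41.36 cm.
The intermediate image is 41.36 cm to the left of lens 1 (virtual), which is 7.73 − (-41.36) = 49.09 cm to the left of lens 2, so d_o2 = +49.09 cm.
Lens 2: 1/d_i2 = 1/f₂ − 1/d_o2 = 1/(39.0) − 1/(49.09) = 0.005270, so d_i2 = 190 cm.
The final image is real, 190 cm to the right of lens 2 (overall magnification ≈ -8.0).

190 cm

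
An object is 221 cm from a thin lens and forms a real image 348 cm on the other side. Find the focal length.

f = 135 cm (converging)

Real image ⇒ d_i = +348 cm.
1/f = 1/d_o + 1/d_i = 1/(221) + 1/(348) = 0.007398, so f = 135 cm.
Since f is positive, the thin lens is converging.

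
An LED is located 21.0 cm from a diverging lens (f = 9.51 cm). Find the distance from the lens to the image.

For a diverging lens, f = -9.51 cm.
Lens equation: 1/q = 1/f − 1/p = 1/(-9.510) − 1/(21.0) = -0.1052 − 0.04762 = -0.1528, so q = -6.55 cm.
The image is virtual, upright and reduced, on the same side as the object.

6.55 cm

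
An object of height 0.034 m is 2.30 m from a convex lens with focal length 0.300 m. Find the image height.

1/d_i = 1/f − 1/d_o = 1/(0.3000) − 1/(2.30) = 2.899, so d_i = 0.3450 m.
m = −d_i/d_o = -0.1500.
|h_i| = |m|·h_o = 0.1500 × 0.034 = 0.00510 m. The image is real, inverted and reduced, on the far side of the lens.

0.00510 m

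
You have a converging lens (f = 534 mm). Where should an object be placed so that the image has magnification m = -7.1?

m = −d_i/d_o ⇒ d_i = −m·d_o.
1/f = 1/d_o + 1/d_i = 1/d_o − 1/(m·d_o) = (1 − 1/m)/d_o, so d_o = f(1 − 1/m) = (534.0)(1 − 1/(-7.1)) = 609 mm.

609 mm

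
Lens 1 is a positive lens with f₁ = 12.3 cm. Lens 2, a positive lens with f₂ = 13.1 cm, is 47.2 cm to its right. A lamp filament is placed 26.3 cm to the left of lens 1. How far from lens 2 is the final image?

Lens 1: 1/d_i1 = 1/f₁ − 1/d_o1 = 1/(12.3) − 1/(26.3) = 0.04328, so d_i1 = 23.11 cm.
The intermediate image is 23.11 cm to the right of lens 1, which is 47.2 − (23.11) = 24.09 cm to the left of lens 2, so d_o2 = +24.09 cm.
Lens 2: 1/d_i2 = 1/f₂ − 1/d_o2 = 1/(13.1) − 1/(24.09) = 0.03482, so d_i2 = 28.7 cm.
The final image is real, 28.7 cm to the right of lens 2 (overall magnification ≈ 1.0).

28.7 cm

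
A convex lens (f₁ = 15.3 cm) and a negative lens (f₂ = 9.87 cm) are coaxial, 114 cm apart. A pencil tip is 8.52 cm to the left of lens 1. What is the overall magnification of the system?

Lens 1: 1/d_i1 = 1/(15.3) − 1/(8.52) = -0.05201, so d_i1 = -19.23 cm; m₁ = −d_i1/d_o1 = +2.257.
d_o2 = 114 − (-19.23) = 133.2 cm.
f₂ = −9.87 cm (diverging).
Lens 2: 1/d_i2 = 1/(-9.87) − 1/(133.2) = -0.1088, so d_i2 = -9.189 cm; m₂ = −d_i2/d_o2 = +0.06899.
m = m₁·m₂ = (+2.257)(+0.06899) = +0.156.

m = +0.156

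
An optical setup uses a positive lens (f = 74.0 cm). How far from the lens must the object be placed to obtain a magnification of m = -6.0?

m = −d_i/d_o ⇒ d_i = −m·d_o.
1/f = 1/d_o + 1/d_i = 1/d_o − 1/(m·d_o) = (1 − 1/m)/d_o, so d_o = f(1 − 1/m) = (74.00)(1 − 1/(-6.0)) = 86.3 cm.

86.3 cm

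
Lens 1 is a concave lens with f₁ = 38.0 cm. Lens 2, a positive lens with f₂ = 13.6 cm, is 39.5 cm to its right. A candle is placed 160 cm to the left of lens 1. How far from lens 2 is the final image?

Lens 1 is diverging, so f₁ = −38.0 cm.
Lens 1: 1/d_i1 = 1/f₁ − 1/d_o1 = 1/(-38.0) − 1/(160) = -0.03257, so d_i1 = -30.71 cm.
The intermediate image is 30.71 cm to the left of lens 1 (virtual), which is 39.5 − (-30.71) = 70.21 cm to the left of lens 2, so d_o2 = +70.21 cm.
Lens 2: 1/d_i2 = 1/f₂ − 1/d_o2 = 1/(13.6) − 1/(70.21) = 0.05929, so d_i2 = 16.9 cm.
The final image is real, 16.9 cm to the right of lens 2 (overall magnification ≈ -0.046).

16.9 cm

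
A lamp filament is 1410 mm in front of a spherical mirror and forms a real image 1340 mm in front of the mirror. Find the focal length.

f = 687 mm (concave)

Real image ⇒ d_i = +1340 mm.
1/f = 1/d_o + 1/d_i = 1/(1410) + 1/(1340) = 0.001455, so f = 687 mm.
Since f is positive, the spherical mirror is concave.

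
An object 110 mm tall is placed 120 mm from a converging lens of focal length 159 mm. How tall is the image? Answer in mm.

448 mm

1/d_i = 1/f − 1/d_o = 1/(159.0) − 1/(120) = -0.002044, so d_i = -489.2 mm.
m = −d_i/d_o = +4.077.
|h_i| = |m|·h_o = 4.077 × 110 = 448 mm. The image is virtual, upright and enlarged, on the same side as the object.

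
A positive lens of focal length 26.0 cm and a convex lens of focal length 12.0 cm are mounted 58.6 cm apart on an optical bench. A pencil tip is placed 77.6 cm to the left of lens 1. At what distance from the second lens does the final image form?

Lens 1: 1/d_i1 = 1/f₁ − 1/d_o1 = 1/(26.0) − 1/(77.6) = 0.02557, so d_i1 = 39.10 cm.
The intermediate image is 39.10 cm to the right of lens 1, which is 58.6 − (39.10) = 19.50 cm to the left of lens 2, so d_o2 = +19.50 cm.
Lens 2: 1/d_i2 = 1/f₂ − 1/d_o2 = 1/(12.0) − 1/(19.50) = 0.03205, so d_i2 = 31.2 cm.
The final image is real, 31.2 cm to the right of lens 2 (overall magnification ≈ 0.81).

31.2 cm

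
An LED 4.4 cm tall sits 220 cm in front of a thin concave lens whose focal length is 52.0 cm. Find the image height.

0.841 cm

For a concave lens, f = -52.0 cm.
1/d_i = 1/f − 1/d_o = 1/(-52.00) − 1/(220) = -0.02378, so d_i = -42.06 cm.
m = −d_i/d_o = +0.1912.
|h_i| = |m|·h_o = 0.1912 × 4.4 = 0.841 cm. The image is virtual, upright and reduced, on the same side as the object.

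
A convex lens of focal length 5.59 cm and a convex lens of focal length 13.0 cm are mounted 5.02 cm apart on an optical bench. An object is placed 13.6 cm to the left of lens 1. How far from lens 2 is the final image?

3.33 cm

Lens 1: 1/d_i1 = 1/f₁ − 1/d_o1 = 1/(5.59) − 1/(13.6) = 0.1054, so d_i1 = 9.491 cm.
The intermediate image is 9.491 cm to the right of lens 1, which lies 4.471 cm to the right of lens 2 — a virtual object — so d_o2 = −4.471 cm.
Lens 2: 1/d_i2 = 1/f₂ − 1/d_o2 = 1/(13.0) − 1/(-4.471) = 0.3006, so d_i2 = 3.33 cm.
The final image is real, 3.33 cm to the right of lens 2 (overall magnification ≈ -0.52).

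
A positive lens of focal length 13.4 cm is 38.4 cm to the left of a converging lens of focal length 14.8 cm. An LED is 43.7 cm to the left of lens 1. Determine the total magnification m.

Lens 1: 1/d_i1 = 1/(13.4) − 1/(43.7) = 0.05174, so d_i1 = 19.33 cm; m₁ = −d_i1/d_o1 = -0.4423.
d_o2 = 38.4 − (19.33) = 19.07 cm.
Lens 2: 1/d_i2 = 1/(14.8) − 1/(19.07) = 0.01513, so d_i2 = 66.10 cm; m₂ = −d_i2/d_o2 = -3.466.
m = m₁·m₂ = (-0.4423)(-3.466) = +1.53.

m = +1.53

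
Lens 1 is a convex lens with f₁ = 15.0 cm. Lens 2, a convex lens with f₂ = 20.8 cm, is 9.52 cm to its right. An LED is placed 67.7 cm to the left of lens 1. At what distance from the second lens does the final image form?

6.64 cm

Lens 1: 1/d_i1 = 1/f₁ − 1/d_o1 = 1/(15.0) − 1/(67.7) = 0.05190, so d_i1 = 19.27 cm.
The intermediate image is 19.27 cm to the right of lens 1, which lies 9.750 cm to the right of lens 2 — a virtual object — so d_o2 = −9.750 cm.
Lens 2: 1/d_i2 = 1/f₂ − 1/d_o2 = 1/(20.8) − 1/(-9.750) = 0.1506, so d_i2 = 6.64 cm.
The final image is real, 6.64 cm to the right of lens 2 (overall magnification ≈ -0.19).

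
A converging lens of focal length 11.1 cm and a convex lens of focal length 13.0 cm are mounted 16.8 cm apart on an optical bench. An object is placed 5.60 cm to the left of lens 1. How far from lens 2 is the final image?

24.2 cm

Lens 1: 1/d_i1 = 1/f₁ − 1/d_o1 = 1/(11.1) − 1/(5.60) = -0.08848, so d_i1 = -11.30 cm.
The intermediate image is 11.30 cm to the left of lens 1 (virtual), which is 16.8 − (-11.30) = 28.10 cm to the left of lens 2, so d_o2 = +28.10 cm.
Lens 2: 1/d_i2 = 1/f₂ − 1/d_o2 = 1/(13.0) − 1/(28.10) = 0.04134, so d_i2 = 24.2 cm.
The final image is real, 24.2 cm to the right of lens 2 (overall magnification ≈ -1.7).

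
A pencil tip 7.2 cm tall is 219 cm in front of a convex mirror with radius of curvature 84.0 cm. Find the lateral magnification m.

m = +0.161

f = R/2 = 84.0/2 = 42.00 cm; for a convex mirror, f = -42.00 cm.
1/d_i = 1/f − 1/d_o = 1/(-42.00) − 1/(219) = -0.02838, so d_i = -35.24 cm.
m = −d_i/d_o = −(-35.24)/(219) = +0.161.
The image is virtual, upright and reduced, behind the mirror.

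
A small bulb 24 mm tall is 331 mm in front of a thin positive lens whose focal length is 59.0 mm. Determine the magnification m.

1/d_i = 1/f − 1/d_o = 1/(59.00) − 1/(331) = 0.01393, so d_i = 71.80 mm.
m = −d_i/d_o = −(71.80)/(331) = -0.217.
The image is real, inverted and reduced, on the far side of the lens.

m = -0.217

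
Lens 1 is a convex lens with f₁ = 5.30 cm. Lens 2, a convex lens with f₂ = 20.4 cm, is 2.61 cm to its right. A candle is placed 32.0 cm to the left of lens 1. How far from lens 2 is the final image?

3.16 cm

Lens 1: 1/d_i1 = 1/f₁ − 1/d_o1 = 1/(5.30) − 1/(32.0) = 0.1574, so d_i1 = 6.352 cm.
The intermediate image is 6.352 cm to the right of lens 1, which lies 3.742 cm to the right of lens 2 — a virtual object — so d_o2 = −3.742 cm.
Lens 2: 1/d_i2 = 1/f₂ − 1/d_o2 = 1/(20.4) − 1/(-3.742) = 0.3163, so d_i2 = 3.16 cm.
The final image is real, 3.16 cm to the right of lens 2 (overall magnification ≈ -0.17).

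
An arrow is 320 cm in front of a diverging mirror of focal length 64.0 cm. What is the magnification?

For a diverging mirror, f = -64.0 cm.
1/d_i = 1/f − 1/d_o = 1/(-64.00) − 1/(320) = -0.01875, so d_i = -53.33 cm.
m = −d_i/d_o = −(-53.33)/(320) = +0.167.
The image is virtual, upright and reduced, behind the mirror.

m = +0.167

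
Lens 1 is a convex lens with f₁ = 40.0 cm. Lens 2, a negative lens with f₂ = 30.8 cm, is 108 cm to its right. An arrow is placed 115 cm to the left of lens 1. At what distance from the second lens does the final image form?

Lens 1: 1/d_i1 = 1/f₁ − 1/d_o1 = 1/(40.0) − 1/(115) = 0.01630, so d_i1 = 61.33 cm.
The intermediate image is 61.33 cm to the right of lens 1, which is 108 − (61.33) = 46.67 cm to the left of lens 2, so d_o2 = +46.67 cm.
Lens 2 is diverging, so f₂ = −30.8 cm.
Lens 2: 1/d_i2 = 1/f₂ − 1/d_o2 = 1/(-30.8) − 1/(46.67) = -0.05389, so d_i2 = -18.6 cm.
The final image is virtual, 18.6 cm to the left of lens 2 (overall magnification ≈ -0.21).

18.6 cm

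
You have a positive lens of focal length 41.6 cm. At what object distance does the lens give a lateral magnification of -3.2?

m = −d_i/d_o ⇒ d_i = −m·d_o.
1/f = 1/d_o + 1/d_i = 1/d_o − 1/(m·d_o) = (1 − 1/m)/d_o, so d_o = f(1 − 1/m) = (41.60)(1 − 1/(-3.2)) = 54.6 cm.

54.6 cm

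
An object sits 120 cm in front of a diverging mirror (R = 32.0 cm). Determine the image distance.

14.1 cm

f = R/2 = 32.0/2 = 16.00 cm; for a diverging mirror, f = -16.00 cm.
Mirror equation: 1/v = 1/f − 1/u = 1/(-16.00) − 1/(120) = -0.06250 − 0.008333 = -0.07083, so v = -14.1 cm.
The image is virtual, upright and reduced, behind the mirror.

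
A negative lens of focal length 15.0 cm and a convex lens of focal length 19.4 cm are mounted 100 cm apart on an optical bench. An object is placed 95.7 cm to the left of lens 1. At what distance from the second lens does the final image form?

Lens 1 is diverging, so f₁ = −15.0 cm.
Lens 1: 1/d_i1 = 1/f₁ − 1/d_o1 = 1/(-15.0) − 1/(95.7) = -0.07712, so d_i1 = -12.97 cm.
The intermediate image is 12.97 cm to the left of lens 1 (virtual), which is 100 − (-12.97) = 113.0 cm to the left of lens 2, so d_o2 = +113.0 cm.
Lens 2: 1/d_i2 = 1/f₂ − 1/d_o2 = 1/(19.4) − 1/(113.0) = 0.04270, so d_i2 = 23.4 cm.
The final image is real, 23.4 cm to the right of lens 2 (overall magnification ≈ -0.028).

23.4 cm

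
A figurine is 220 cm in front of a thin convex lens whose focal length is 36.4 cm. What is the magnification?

1/d_i = 1/f − 1/d_o = 1/(36.40) − 1/(220) = 0.02293, so d_i = 43.62 cm.
m = −d_i/d_o = −(43.62)/(220) = -0.198.
The image is real, inverted and reduced, on the far side of the lens.

m = -0.198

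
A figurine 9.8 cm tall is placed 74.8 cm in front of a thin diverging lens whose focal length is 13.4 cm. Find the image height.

For a diverging lens, f = -13.4 cm.
1/d_i = 1/f − 1/d_o = 1/(-13.40) − 1/(74.8) = -0.08800, so d_i = -11.36 cm.
m = −d_i/d_o = +0.1519.
|h_i| = |m|·h_o = 0.1519 × 9.8 = 1.49 cm. The image is virtual, upright and reduced, on the same side as the object.

1.49 cm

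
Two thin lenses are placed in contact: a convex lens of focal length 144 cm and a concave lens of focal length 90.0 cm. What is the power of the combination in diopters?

P = -0.417 D

P₁ = 1/f₁ = 1/(1.44 m) = +0.6944 D; P₂ = 1/f₂ = 1/(-0.900 m) = -1.111 D.
For thin lenses in contact, P = P₁ + P₂ = (+0.6944) + (-1.111) = -0.417 D.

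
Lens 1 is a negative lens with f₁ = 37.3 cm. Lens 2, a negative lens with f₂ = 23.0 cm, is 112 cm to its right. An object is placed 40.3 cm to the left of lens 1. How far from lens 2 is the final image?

19.6 cm

Lens 1 is diverging, so f₁ = −37.3 cm.
Lens 1: 1/d_i1 = 1/f₁ − 1/d_o1 = 1/(-37.3) − 1/(40.3) = -0.05162, so d_i1 = -19.37 cm.
The intermediate image is 19.37 cm to the left of lens 1 (virtual), which is 112 − (-19.37) = 131.4 cm to the left of lens 2, so d_o2 = +131.4 cm.
Lens 2 is diverging, so f₂ = −23.0 cm.
Lens 2: 1/d_i2 = 1/f₂ − 1/d_o2 = 1/(-23.0) − 1/(131.4) = -0.05109, so d_i2 = -19.6 cm.
The final image is virtual, 19.6 cm to the left of lens 2 (overall magnification ≈ 0.072).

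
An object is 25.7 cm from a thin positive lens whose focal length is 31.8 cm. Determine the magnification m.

1/d_i = 1/f − 1/d_o = 1/(31.80) − 1/(25.7) = -0.007464, so d_i = -134.0 cm.
m = −d_i/d_o = −(-134.0)/(25.7) = +5.21.
The image is virtual, upright and enlarged, on the same side as the object.

m = +5.21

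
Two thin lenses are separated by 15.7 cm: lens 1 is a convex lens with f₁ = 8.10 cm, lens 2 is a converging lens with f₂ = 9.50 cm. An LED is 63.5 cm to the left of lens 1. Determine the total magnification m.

Lens 1: 1/d_i1 = 1/(8.10) − 1/(63.5) = 0.1077, so d_i1 = 9.284 cm; m₁ = −d_i1/d_o1 = -0.1462.
d_o2 = 15.7 − (9.284) = 6.416 cm.
Lens 2: 1/d_i2 = 1/(9.50) − 1/(6.416) = -0.05060, so d_i2 = -19.76 cm; m₂ = −d_i2/d_o2 = +3.080.
m = m₁·m₂ = (-0.1462)(+3.080) = -0.450.

m = -0.450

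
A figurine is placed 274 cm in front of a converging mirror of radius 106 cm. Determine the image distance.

f = R/2 = 106/2 = 53.00 cm.
Mirror equation: 1/v = 1/f − 1/u = 1/(53.00) − 1/(274) = 0.01887 − 0.003650 = 0.01522, so v = 65.7 cm.
The image is real, inverted and reduced, in front of the mirror.

65.7 cm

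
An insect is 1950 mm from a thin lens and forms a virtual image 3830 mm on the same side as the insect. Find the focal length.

f = 3970 mm (converging)

Virtual image ⇒ d_i = −3830 mm.
1/f = 1/d_o + 1/d_i = 1/(1950) + 1/(-3830) = 0.0002517, so f = 3970 mm.
Since f is positive, the thin lens is converging.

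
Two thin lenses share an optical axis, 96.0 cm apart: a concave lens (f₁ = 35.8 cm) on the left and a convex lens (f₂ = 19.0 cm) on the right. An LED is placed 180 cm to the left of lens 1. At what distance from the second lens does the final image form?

Lens 1 is diverging, so f₁ = −35.8 cm.
Lens 1: 1/d_i1 = 1/f₁ − 1/d_o1 = 1/(-35.8) − 1/(180) = -0.03349, so d_i1 = -29.86 cm.
The intermediate image is 29.86 cm to the left of lens 1 (virtual), which is 96.0 − (-29.86) = 125.9 cm to the left of lens 2, so d_o2 = +125.9 cm.
Lens 2: 1/d_i2 = 1/f₂ − 1/d_o2 = 1/(19.0) − 1/(125.9) = 0.04469, so d_i2 = 22.4 cm.
The final image is real, 22.4 cm to the right of lens 2 (overall magnification ≈ -0.029).

22.4 cm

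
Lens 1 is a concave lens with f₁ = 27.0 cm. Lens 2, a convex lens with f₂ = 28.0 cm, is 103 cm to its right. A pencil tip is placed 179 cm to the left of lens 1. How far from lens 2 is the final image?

Lens 1 is diverging, so f₁ = −27.0 cm.
Lens 1: 1/d_i1 = 1/f₁ − 1/d_o1 = 1/(-27.0) − 1/(179) = -0.04262, so d_i1 = -23.46 cm.
The intermediate image is 23.46 cm to the left of lens 1 (virtual), which is 103 − (-23.46) = 126.5 cm to the left of lens 2, so d_o2 = +126.5 cm.
Lens 2: 1/d_i2 = 1/f₂ − 1/d_o2 = 1/(28.0) − 1/(126.5) = 0.02781, so d_i2 = 36.0 cm.
The final image is real, 36.0 cm to the right of lens 2 (overall magnification ≈ -0.037).

36.0 cm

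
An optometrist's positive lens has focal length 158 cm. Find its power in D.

f = 158 cm = 1.58 m.
P = 1/f = 1/(1.58 m) = +0.633 D.

P = +0.633 D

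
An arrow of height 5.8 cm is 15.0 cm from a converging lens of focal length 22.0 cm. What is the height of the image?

18.2 cm

1/d_i = 1/f − 1/d_o = 1/(22.00) − 1/(15.0) = -0.02121, so d_i = -47.14 cm.
m = −d_i/d_o = +3.143.
|h_i| = |m|·h_o = 3.143 × 5.8 = 18.2 cm. The image is virtual, upright and enlarged, on the same side as the object.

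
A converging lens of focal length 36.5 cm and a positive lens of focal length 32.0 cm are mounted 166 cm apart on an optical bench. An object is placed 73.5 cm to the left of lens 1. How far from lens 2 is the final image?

Lens 1: 1/d_i1 = 1/f₁ − 1/d_o1 = 1/(36.5) − 1/(73.5) = 0.01379, so d_i1 = 72.51 cm.
The intermediate image is 72.51 cm to the right of lens 1, which is 166 − (72.51) = 93.49 cm to the left of lens 2, so d_o2 = +93.49 cm.
Lens 2: 1/d_i2 = 1/f₂ − 1/d_o2 = 1/(32.0) − 1/(93.49) = 0.02055, so d_i2 = 48.7 cm.
The final image is real, 48.7 cm to the right of lens 2 (overall magnification ≈ 0.51).

48.7 cm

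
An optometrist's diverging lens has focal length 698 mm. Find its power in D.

For a diverging lens, f = −698 mm.
f = -69.8 cm = -0.698 m.
P = 1/f = 1/(-0.698 m) = -1.43 D.

P = -1.43 D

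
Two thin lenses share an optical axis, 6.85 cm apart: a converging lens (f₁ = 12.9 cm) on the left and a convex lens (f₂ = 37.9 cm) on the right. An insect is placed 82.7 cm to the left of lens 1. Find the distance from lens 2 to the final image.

Lens 1: 1/d_i1 = 1/f₁ − 1/d_o1 = 1/(12.9) − 1/(82.7) = 0.06543, so d_i1 = 15.28 cm.
The intermediate image is 15.28 cm to the right of lens 1, which lies 8.430 cm to the right of lens 2 — a virtual object — so d_o2 = −8.430 cm.
Lens 2: 1/d_i2 = 1/f₂ − 1/d_o2 = 1/(37.9) − 1/(-8.430) = 0.1450, so d_i2 = 6.90 cm.
The final image is real, 6.90 cm to the right of lens 2 (overall magnification ≈ -0.15).

6.90 cm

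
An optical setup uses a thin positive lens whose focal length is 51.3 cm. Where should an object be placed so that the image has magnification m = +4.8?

40.6 cm

m = −d_i/d_o ⇒ d_i = −m·d_o.
1/f = 1/d_o + 1/d_i = 1/d_o − 1/(m·d_o) = (1 − 1/m)/d_o, so d_o = f(1 − 1/m) = (51.30)(1 − 1/(+4.8)) = 40.6 cm.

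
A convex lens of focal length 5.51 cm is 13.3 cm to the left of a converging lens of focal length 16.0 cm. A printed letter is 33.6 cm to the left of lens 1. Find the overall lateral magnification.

m = -0.338

Lens 1: 1/d_i1 = 1/(5.51) − 1/(33.6) = 0.1517, so d_i1 = 6.591 cm; m₁ = −d_i1/d_o1 = -0.1962.
d_o2 = 13.3 − (6.591) = 6.709 cm.
Lens 2: 1/d_i2 = 1/(16.0) − 1/(6.709) = -0.08655, so d_i2 = -11.55 cm; m₂ = −d_i2/d_o2 = +1.722.
m = m₁·m₂ = (-0.1962)(+1.722) = -0.338.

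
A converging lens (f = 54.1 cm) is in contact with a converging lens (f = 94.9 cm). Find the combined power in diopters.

P = +2.90 D

P₁ = 1/f₁ = 1/(0.541 m) = +1.848 D; P₂ = 1/f₂ = 1/(0.949 m) = +1.054 D.
For thin lenses in contact, P = P₁ + P₂ = (+1.848) + (+1.054) = +2.90 D.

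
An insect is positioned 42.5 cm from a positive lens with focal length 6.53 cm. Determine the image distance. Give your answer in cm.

7.72 cm

Lens equation: 1/d_i = 1/f − 1/d_o = 1/(6.530) − 1/(42.5) = 0.1531 − 0.02353 = 0.1296, so d_i = 7.72 cm.
The image is real, inverted and reduced, on the far side of the lens.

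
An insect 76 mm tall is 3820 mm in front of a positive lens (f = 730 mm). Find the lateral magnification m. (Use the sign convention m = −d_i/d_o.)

1/d_i = 1/f − 1/d_o = 1/(730.0) − 1/(3820) = 0.001108, so d_i = 902.5 mm.
m = −d_i/d_o = −(902.5)/(3820) = -0.236.
The image is real, inverted and reduced, on the far side of the lens.

m = -0.236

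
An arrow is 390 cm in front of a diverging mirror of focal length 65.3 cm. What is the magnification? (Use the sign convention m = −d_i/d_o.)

For a diverging mirror, f = -65.3 cm.
1/d_i = 1/f − 1/d_o = 1/(-65.30) − 1/(390) = -0.01788, so d_i = -55.93 cm.
m = −d_i/d_o = −(-55.93)/(390) = +0.143.
The image is virtual, upright and reduced, behind the mirror.

m = +0.143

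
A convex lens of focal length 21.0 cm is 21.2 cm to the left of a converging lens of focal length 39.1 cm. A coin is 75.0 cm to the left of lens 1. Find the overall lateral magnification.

Lens 1: 1/d_i1 = 1/(21.0) − 1/(75.0) = 0.03429, so d_i1 = 29.17 cm; m₁ = −d_i1/d_o1 = -0.3889.
d_o2 = 21.2 − (29.17) = -7.970 cm (virtual object).
Lens 2: 1/d_i2 = 1/(39.1) − 1/(-7.970) = 0.1510, so d_i2 = 6.621 cm; m₂ = −d_i2/d_o2 = +0.8307.
m = m₁·m₂ = (-0.3889)(+0.8307) = -0.323.

m = -0.323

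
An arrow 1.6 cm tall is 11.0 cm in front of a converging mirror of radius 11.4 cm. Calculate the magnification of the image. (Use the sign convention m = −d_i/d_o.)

m = -1.08

f = R/2 = 11.4/2 = 5.700 cm.
1/d_i = 1/f − 1/d_o = 1/(5.700) − 1/(11.0) = 0.08453, so d_i = 11.83 cm.
m = −d_i/d_o = −(11.83)/(11.0) = -1.08.
The image is real, inverted and enlarged, in front of the mirror.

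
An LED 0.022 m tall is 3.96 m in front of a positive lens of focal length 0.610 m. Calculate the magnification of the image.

m = -0.182

1/d_i = 1/f − 1/d_o = 1/(0.6100) − 1/(3.96) = 1.387, so d_i = 0.7211 m.
m = −d_i/d_o = −(0.7211)/(3.96) = -0.182.
The image is real, inverted and reduced, on the far side of the lens.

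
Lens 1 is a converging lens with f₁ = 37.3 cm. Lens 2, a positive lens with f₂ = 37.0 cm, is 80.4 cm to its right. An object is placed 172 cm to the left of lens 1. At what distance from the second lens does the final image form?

Lens 1: 1/d_i1 = 1/f₁ − 1/d_o1 = 1/(37.3) − 1/(172) = 0.02100, so d_i1 = 47.63 cm.
The intermediate image is 47.63 cm to the right of lens 1, which is 80.4 − (47.63) = 32.77 cm to the left of lens 2, so d_o2 = +32.77 cm.
Lens 2: 1/d_i2 = 1/f₂ − 1/d_o2 = 1/(37.0) − 1/(32.77) = -0.003489, so d_i2 = -287 cm.
The final image is virtual, 287 cm to the left of lens 2 (overall magnification ≈ -2.4).

287 cm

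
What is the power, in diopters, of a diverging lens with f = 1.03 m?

For a diverging lens, f = −1.03 m.
P = 1/f = 1/(-1.03 m) = -0.971 D.

P = -0.971 D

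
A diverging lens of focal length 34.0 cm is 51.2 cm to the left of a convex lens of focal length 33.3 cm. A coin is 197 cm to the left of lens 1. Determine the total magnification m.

m = -0.105

f₁ = −34.0 cm (diverging).
Lens 1: 1/d_i1 = 1/(-34.0) − 1/(197) = -0.03449, so d_i1 = -29.00 cm; m₁ = −d_i1/d_o1 = +0.1472.
d_o2 = 51.2 − (-29.00) = 80.20 cm.
Lens 2: 1/d_i2 = 1/(33.3) − 1/(80.20) = 0.01756, so d_i2 = 56.94 cm; m₂ = −d_i2/d_o2 = -0.7100.
m = m₁·m₂ = (+0.1472)(-0.7100) = -0.105.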